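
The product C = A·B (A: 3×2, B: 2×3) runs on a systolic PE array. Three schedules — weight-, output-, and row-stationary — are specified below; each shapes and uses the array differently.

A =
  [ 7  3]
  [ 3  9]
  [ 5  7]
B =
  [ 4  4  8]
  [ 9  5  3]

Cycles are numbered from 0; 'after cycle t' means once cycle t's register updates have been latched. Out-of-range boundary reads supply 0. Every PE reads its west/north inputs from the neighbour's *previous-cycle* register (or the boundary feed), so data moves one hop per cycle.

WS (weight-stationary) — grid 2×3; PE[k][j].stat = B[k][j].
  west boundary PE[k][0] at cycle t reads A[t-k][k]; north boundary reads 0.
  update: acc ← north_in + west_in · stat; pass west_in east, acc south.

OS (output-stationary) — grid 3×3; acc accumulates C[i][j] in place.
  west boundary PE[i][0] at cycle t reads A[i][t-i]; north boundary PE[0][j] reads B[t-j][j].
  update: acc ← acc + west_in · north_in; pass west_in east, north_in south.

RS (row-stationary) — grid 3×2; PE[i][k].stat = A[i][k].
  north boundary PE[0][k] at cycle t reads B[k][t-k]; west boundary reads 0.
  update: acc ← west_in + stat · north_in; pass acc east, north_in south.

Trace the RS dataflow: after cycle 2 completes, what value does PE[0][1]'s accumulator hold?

RS 3×2: PE[0][1] cycle-by-cycle (with neighbour feeds):
  c0 r0c0: 28 / 28 / 4
  c0 r0c1: 0 / 0 / 0
  c1 r0c0: 28 / 28 / 4
  c1 r0c1: 55 / 55 / 9
  c2 r0c0: 56 / 56 / 8
  c2 r0c1: 43 / 43 / 5

PE[0][1].acc = 43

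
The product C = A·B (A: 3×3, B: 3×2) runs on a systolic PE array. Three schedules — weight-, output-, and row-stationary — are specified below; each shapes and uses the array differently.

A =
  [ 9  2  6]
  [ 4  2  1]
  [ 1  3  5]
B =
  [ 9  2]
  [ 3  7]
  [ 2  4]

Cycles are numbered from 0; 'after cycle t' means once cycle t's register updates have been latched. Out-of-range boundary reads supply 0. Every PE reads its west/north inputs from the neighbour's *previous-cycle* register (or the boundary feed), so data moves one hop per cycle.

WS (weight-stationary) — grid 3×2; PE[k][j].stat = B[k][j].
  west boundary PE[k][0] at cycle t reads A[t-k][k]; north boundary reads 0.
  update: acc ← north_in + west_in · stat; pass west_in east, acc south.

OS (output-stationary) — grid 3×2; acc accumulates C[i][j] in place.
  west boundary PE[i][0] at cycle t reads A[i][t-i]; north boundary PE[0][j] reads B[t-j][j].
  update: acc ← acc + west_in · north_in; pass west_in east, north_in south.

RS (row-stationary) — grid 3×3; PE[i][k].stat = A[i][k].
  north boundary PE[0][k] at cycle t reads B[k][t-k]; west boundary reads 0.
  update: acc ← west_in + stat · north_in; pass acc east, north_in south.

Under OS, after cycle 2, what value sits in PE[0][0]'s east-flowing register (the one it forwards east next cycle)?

Tracing OS — 3×2 array, target PE[0][0]:
  [0] (0,0) acc=81 (h:9 v:9)
  [1] (0,0) acc=87 (h:2 v:3)
  [2] (0,0) acc=99 (h:6 v:2)

register = 6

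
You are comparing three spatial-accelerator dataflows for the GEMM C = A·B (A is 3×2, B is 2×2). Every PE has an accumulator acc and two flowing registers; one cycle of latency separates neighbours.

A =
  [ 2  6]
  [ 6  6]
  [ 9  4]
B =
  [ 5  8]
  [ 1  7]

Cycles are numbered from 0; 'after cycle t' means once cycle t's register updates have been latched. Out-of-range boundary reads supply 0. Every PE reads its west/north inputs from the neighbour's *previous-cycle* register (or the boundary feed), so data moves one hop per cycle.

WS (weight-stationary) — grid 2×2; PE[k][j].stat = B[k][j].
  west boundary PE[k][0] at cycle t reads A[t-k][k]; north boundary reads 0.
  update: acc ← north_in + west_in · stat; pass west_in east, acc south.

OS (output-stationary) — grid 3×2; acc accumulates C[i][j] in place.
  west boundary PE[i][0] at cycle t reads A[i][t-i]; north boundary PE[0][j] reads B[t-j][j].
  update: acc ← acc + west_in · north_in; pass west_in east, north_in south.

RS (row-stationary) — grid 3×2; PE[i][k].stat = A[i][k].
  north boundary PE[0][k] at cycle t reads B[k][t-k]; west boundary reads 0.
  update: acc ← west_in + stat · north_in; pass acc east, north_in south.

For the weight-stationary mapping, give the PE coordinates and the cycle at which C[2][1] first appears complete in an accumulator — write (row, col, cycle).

(row, col, cycle) = (1, 1, 4)

WS — PE[1][1] is where C[2][1] collects:
  @0  [1,1]  acc 0  |  →0  ↓0
  @1  [1,1]  acc 0  |  →0  ↓0
  @2  [1,1]  acc 58  |  →6  ↓58
  @3  [1,1]  acc 90  |  →6  ↓90
  @4  [1,1]  acc 100  |  →4  ↓100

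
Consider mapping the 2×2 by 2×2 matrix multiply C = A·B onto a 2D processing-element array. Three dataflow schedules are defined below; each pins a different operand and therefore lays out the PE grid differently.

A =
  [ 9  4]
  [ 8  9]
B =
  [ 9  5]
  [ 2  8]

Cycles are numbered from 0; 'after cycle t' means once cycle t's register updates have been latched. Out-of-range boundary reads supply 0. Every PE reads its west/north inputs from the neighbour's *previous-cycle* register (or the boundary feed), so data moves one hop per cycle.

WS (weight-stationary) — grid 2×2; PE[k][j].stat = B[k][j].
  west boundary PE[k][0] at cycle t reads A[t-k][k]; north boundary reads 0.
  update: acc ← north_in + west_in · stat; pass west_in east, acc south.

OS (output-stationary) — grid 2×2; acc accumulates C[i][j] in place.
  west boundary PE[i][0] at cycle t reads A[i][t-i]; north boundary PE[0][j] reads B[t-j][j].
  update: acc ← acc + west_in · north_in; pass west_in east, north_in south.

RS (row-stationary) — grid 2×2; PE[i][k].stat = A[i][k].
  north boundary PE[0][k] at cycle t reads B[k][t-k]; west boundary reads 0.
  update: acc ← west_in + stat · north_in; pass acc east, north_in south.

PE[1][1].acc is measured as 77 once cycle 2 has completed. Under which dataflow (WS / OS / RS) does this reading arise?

dataflow = WS

WS [2×2] PE[1][1] across cycles:
  [0] (1,1) acc=0 (h:0 v:0)
  [1] (1,1) acc=0 (h:0 v:0)
  [2] (1,1) acc=77 (h:4 v:77)
OS [2×2] PE[1][1] across cycles:
  [0] (1,1) acc=0 (h:0 v:0)
  [1] (1,1) acc=0 (h:0 v:0)
  [2] (1,1) acc=40 (h:8 v:5)
RS [2×2] PE[1][1] across cycles:
  [0] (1,1) acc=0 (h:0 v:0)
  [1] (1,1) acc=0 (h:0 v:0)
  [2] (1,1) acc=90 (h:90 v:2)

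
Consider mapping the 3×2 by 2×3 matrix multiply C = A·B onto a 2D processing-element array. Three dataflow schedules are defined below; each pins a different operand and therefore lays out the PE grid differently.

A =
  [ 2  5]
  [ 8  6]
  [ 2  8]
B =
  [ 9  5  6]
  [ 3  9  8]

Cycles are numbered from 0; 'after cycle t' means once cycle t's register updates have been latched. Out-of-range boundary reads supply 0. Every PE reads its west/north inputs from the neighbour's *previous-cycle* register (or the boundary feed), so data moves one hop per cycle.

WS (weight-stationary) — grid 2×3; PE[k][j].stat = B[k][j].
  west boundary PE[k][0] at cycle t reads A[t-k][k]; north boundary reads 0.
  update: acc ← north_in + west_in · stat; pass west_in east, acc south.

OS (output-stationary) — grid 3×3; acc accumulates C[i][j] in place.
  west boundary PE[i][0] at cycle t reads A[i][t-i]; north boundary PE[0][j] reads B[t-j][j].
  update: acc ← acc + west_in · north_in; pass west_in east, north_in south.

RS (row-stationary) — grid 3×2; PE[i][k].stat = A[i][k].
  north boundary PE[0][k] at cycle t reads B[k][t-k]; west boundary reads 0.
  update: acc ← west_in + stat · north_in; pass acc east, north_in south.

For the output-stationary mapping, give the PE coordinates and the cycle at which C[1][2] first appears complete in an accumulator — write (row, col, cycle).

(row, col, cycle) = (1, 2, 4)

OS: C[1][2] accumulates in PE[1][2]:
  @0  [1,2]  acc 0  |  →0  ↓0
  @1  [1,2]  acc 0  |  →0  ↓0
  @2  [1,2]  acc 0  |  →0  ↓0
  @3  [1,2]  acc 48  |  →8  ↓6
  @4  [1,2]  acc 96  |  →6  ↓8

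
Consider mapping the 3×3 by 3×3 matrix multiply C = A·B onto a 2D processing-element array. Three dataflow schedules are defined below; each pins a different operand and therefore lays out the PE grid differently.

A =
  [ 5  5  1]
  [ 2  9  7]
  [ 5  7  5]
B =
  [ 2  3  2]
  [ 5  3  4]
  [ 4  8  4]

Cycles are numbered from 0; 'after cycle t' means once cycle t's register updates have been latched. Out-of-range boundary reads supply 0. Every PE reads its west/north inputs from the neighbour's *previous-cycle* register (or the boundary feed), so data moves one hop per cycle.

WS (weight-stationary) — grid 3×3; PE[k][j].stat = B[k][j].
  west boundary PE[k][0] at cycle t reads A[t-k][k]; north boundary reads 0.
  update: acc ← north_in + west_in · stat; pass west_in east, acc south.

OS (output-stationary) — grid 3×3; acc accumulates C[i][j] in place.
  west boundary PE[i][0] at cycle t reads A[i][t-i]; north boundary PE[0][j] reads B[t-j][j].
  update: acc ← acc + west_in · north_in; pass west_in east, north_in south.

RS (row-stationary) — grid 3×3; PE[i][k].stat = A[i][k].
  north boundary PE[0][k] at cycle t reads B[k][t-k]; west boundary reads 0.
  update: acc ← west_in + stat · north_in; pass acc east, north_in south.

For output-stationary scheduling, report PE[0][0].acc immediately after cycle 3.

OS (3×3). Following PE[0][0] plus its west/north inputs:
  @0  [0,0]  acc 10  |  →5  ↓2
  @1  [0,0]  acc 35  |  →5  ↓5
  @2  [0,0]  acc 39  |  →1  ↓4
  @3  [0,0]  acc 39  |  →0  ↓0

PE[0][0].acc = 39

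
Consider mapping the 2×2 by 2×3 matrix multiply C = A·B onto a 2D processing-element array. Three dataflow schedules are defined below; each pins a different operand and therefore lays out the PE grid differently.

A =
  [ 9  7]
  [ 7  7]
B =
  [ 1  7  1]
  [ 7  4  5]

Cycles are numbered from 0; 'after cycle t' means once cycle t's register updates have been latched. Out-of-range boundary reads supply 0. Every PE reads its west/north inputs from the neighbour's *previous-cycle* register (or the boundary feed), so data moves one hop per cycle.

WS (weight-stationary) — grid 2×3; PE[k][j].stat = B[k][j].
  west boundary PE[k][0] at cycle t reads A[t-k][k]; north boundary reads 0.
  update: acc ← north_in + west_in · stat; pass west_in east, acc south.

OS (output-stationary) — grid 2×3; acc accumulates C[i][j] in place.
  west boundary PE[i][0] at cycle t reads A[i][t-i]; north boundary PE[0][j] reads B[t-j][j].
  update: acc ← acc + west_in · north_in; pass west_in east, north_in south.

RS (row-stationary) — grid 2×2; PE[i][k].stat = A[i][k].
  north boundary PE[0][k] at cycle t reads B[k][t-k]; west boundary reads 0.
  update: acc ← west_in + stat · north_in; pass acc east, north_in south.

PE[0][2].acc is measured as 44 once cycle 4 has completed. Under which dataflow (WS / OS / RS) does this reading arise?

dataflow = OS

— WS: 2×3; PE[0][2] trace:
  after 0 — PE[0][2] acc=0, pass-E 0, pass-S 0
  after 1 — PE[0][2] acc=0, pass-E 0, pass-S 0
  after 2 — PE[0][2] acc=9, pass-E 9, pass-S 9
  after 3 — PE[0][2] acc=7, pass-E 7, pass-S 7
  after 4 — PE[0][2] acc=0, pass-E 0, pass-S 0
— OS: 2×3; PE[0][2] trace:
  after 0 — PE[0][2] acc=0, pass-E 0, pass-S 0
  after 1 — PE[0][2] acc=0, pass-E 0, pass-S 0
  after 2 — PE[0][2] acc=9, pass-E 9, pass-S 1
  after 3 — PE[0][2] acc=44, pass-E 7, pass-S 5
  after 4 — PE[0][2] acc=44, pass-E 0, pass-S 0
RS (2×2): PE[0][2] does not exist.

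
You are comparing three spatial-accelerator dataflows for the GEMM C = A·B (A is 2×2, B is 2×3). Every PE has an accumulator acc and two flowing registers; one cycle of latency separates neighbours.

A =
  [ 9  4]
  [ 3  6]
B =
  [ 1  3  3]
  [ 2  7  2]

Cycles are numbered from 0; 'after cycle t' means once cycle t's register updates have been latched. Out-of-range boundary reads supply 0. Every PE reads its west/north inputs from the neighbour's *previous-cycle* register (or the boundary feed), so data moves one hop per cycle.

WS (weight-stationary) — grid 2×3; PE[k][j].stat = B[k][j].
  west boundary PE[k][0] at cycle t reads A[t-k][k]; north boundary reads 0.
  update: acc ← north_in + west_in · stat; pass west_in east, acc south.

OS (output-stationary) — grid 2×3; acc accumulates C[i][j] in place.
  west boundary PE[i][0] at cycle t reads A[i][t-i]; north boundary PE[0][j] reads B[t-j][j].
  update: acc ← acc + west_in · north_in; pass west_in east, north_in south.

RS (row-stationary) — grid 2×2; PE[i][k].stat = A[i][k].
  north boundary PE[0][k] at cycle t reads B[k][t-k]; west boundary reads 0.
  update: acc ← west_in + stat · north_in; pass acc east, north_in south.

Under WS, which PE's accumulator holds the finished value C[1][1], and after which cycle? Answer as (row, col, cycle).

(row, col, cycle) = (1, 1, 3)

Under WS, C[1][1] lands at PE[1][1]:
  after 0 — PE[1][1] acc=0, pass-E 0, pass-S 0
  after 1 — PE[1][1] acc=0, pass-E 0, pass-S 0
  after 2 — PE[1][1] acc=55, pass-E 4, pass-S 55
  after 3 — PE[1][1] acc=51, pass-E 6, pass-S 51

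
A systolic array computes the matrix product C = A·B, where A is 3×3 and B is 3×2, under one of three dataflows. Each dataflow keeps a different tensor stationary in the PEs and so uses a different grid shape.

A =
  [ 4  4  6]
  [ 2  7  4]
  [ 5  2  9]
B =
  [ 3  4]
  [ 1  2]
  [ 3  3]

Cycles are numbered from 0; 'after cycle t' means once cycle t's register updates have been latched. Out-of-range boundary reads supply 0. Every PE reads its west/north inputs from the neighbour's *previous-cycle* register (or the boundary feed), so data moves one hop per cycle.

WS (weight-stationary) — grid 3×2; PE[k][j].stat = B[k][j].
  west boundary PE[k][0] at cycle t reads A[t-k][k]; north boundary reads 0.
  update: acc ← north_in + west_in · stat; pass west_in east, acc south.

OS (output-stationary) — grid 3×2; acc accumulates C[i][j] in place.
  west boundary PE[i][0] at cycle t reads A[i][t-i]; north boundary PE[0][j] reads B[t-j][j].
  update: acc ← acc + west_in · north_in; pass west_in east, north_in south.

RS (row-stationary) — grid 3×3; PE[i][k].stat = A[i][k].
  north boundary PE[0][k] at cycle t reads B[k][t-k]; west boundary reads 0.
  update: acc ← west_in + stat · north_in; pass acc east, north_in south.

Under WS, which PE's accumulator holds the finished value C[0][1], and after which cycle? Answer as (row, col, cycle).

Under WS, C[0][1] lands at PE[2][1]:
  cycle 0: PE[2][1] → acc 0, east 0, south 0
  cycle 1: PE[2][1] → acc 0, east 0, south 0
  cycle 2: PE[2][1] → acc 0, east 0, south 0
  cycle 3: PE[2][1] → acc 42, east 6, south 42

(row, col, cycle) = (2, 1, 3)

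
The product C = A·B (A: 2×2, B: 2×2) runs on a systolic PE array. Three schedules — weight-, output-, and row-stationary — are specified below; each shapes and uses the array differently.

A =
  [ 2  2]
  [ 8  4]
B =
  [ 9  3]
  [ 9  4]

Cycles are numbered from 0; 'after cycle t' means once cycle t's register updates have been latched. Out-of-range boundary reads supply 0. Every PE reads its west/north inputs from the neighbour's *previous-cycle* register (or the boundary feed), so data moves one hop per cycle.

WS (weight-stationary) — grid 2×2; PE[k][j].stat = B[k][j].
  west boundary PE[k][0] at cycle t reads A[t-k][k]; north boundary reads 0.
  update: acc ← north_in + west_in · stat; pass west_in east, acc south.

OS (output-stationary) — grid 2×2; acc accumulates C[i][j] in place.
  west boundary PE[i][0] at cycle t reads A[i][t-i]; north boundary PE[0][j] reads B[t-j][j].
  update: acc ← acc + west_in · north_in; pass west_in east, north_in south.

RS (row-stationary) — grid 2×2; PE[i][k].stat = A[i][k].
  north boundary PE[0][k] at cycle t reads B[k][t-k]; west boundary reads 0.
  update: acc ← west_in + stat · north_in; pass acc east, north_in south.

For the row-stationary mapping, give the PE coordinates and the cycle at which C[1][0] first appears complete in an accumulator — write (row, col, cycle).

Under RS, C[1][0] lands at PE[1][1]:
  after 0 — PE[1][1] acc=0, pass-E 0, pass-S 0
  after 1 — PE[1][1] acc=0, pass-E 0, pass-S 0
  after 2 — PE[1][1] acc=108, pass-E 108, pass-S 9

(row, col, cycle) = (1, 1, 2)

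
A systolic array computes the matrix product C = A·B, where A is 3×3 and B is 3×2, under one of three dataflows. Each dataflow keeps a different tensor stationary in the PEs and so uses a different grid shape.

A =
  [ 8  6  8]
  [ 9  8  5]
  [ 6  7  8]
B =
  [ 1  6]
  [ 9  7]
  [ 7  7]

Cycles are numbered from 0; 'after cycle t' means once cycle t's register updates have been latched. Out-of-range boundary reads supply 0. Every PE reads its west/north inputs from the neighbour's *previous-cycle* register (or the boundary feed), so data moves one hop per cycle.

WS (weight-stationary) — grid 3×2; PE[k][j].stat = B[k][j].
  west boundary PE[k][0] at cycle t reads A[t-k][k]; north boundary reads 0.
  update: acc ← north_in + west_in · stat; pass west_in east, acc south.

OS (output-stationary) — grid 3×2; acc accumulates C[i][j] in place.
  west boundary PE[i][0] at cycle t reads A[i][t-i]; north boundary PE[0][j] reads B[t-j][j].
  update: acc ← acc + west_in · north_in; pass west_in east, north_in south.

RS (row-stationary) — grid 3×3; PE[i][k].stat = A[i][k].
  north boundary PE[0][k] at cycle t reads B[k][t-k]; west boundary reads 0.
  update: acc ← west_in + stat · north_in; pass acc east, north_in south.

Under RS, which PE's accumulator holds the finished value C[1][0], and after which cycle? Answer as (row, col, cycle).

(row, col, cycle) = (1, 2, 3)

Under RS, C[1][0] lands at PE[1][2]:
  after 0 — PE[1][2] acc=0, pass-E 0, pass-S 0
  after 1 — PE[1][2] acc=0, pass-E 0, pass-S 0
  after 2 — PE[1][2] acc=0, pass-E 0, pass-S 0
  after 3 — PE[1][2] acc=116, pass-E 116, pass-S 7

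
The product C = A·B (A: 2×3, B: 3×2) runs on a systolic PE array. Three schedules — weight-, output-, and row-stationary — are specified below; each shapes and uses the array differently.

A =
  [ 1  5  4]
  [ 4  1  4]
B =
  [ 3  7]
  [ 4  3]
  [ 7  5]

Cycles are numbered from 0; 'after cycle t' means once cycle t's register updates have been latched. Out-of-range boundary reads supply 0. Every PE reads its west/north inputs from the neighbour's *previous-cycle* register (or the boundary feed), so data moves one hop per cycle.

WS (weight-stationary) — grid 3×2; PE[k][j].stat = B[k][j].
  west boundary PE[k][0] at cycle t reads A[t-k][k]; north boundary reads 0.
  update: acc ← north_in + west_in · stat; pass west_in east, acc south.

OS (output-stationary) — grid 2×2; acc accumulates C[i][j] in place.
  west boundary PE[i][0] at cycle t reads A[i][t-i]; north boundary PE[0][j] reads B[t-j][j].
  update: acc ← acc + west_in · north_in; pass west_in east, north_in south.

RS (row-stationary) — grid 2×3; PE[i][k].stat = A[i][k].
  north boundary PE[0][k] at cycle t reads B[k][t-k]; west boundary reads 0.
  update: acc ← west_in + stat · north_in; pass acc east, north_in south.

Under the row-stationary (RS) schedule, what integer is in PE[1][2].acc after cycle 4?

PE[1][2].acc = 51

Tracing RS — 2×3 array, target PE[1][2]:
  c0 r0c2: 0 / 0 / 0
  c0 r1c1: 0 / 0 / 0
  c0 r1c2: 0 / 0 / 0
  c1 r0c2: 0 / 0 / 0
  c1 r1c1: 0 / 0 / 0
  c1 r1c2: 0 / 0 / 0
  c2 r0c2: 51 / 51 / 7
  c2 r1c1: 16 / 16 / 4
  c2 r1c2: 0 / 0 / 0
  c3 r0c2: 42 / 42 / 5
  c3 r1c1: 31 / 31 / 3
  c3 r1c2: 44 / 44 / 7
  c4 r0c2: 0 / 0 / 0
  c4 r1c1: 0 / 0 / 0
  c4 r1c2: 51 / 51 / 5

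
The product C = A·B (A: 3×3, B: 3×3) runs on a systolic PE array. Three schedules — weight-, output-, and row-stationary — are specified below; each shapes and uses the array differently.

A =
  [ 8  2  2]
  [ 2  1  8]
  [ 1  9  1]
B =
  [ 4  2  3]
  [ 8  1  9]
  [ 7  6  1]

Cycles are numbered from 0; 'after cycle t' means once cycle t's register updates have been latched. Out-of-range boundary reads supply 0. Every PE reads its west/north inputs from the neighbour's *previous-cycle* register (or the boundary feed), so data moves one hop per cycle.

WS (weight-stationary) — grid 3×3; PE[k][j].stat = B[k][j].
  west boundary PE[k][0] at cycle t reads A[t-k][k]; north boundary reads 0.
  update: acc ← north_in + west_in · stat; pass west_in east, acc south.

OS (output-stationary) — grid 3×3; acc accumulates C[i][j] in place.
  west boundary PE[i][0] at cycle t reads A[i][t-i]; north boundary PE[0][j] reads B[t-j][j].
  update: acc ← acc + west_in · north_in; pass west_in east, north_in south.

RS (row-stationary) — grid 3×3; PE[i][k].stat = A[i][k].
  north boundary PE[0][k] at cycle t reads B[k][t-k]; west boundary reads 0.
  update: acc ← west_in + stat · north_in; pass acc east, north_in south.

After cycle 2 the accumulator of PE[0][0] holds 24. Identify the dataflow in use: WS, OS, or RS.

dataflow = RS

WS (3×3 grid), PE[0][0]:
  @0  [0,0]  acc 32  |  →8  ↓32
  @1  [0,0]  acc 8  |  →2  ↓8
  @2  [0,0]  acc 4  |  →1  ↓4
OS (3×3 grid), PE[0][0]:
  @0  [0,0]  acc 32  |  →8  ↓4
  @1  [0,0]  acc 48  |  →2  ↓8
  @2  [0,0]  acc 62  |  →2  ↓7
RS (3×3 grid), PE[0][0]:
  @0  [0,0]  acc 32  |  →32  ↓4
  @1  [0,0]  acc 16  |  →16  ↓2
  @2  [0,0]  acc 24  |  →24  ↓3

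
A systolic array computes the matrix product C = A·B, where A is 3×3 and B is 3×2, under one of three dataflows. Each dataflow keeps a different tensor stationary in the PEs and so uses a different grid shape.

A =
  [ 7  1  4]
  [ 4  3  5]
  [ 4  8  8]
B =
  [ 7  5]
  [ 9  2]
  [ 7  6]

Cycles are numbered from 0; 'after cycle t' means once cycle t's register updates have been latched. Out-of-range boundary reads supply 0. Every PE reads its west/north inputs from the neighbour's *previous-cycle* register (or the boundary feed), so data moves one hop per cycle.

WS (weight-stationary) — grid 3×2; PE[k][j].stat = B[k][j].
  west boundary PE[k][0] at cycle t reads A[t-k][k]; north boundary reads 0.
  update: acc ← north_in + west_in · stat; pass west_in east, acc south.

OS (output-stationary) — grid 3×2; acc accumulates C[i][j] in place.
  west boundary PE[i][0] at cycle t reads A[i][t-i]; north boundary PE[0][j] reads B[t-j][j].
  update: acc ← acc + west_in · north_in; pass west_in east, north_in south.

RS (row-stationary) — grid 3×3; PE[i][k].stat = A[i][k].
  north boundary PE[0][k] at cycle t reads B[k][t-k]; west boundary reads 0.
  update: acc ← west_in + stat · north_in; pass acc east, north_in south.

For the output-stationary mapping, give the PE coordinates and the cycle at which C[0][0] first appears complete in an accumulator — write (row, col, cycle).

OS — PE[0][0] is where C[0][0] collects:
  step 0 · PE0,0: acc=49; fwd→7 fwd↓7
  step 1 · PE0,0: acc=58; fwd→1 fwd↓9
  step 2 · PE0,0: acc=86; fwd→4 fwd↓7

(row, col, cycle) = (0, 0, 2)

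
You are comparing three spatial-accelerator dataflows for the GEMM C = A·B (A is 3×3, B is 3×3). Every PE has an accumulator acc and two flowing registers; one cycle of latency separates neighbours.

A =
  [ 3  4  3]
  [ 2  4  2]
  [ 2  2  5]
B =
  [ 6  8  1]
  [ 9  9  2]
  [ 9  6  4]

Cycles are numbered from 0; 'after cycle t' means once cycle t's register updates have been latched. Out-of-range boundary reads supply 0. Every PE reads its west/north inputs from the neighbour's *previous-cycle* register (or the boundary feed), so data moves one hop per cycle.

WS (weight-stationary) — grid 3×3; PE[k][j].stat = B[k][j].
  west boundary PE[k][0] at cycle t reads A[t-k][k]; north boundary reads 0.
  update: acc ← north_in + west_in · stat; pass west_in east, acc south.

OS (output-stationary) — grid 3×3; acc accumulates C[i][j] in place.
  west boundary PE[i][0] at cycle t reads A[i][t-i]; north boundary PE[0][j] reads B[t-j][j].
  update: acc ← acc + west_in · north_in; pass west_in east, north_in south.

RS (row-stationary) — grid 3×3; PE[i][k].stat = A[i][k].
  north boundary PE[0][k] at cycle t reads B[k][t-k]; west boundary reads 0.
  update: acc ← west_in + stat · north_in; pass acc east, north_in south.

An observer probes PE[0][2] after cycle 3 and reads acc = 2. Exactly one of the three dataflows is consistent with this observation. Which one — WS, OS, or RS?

dataflow = WS

WS (3×3 grid), PE[0][2]:
  t=0 PE[0][2]: acc=0 h=0 v=0
  t=1 PE[0][2]: acc=0 h=0 v=0
  t=2 PE[0][2]: acc=3 h=3 v=3
  t=3 PE[0][2]: acc=2 h=2 v=2
OS (3×3 grid), PE[0][2]:
  t=0 PE[0][2]: acc=0 h=0 v=0
  t=1 PE[0][2]: acc=0 h=0 v=0
  t=2 PE[0][2]: acc=3 h=3 v=1
  t=3 PE[0][2]: acc=11 h=4 v=2
RS (3×3 grid), PE[0][2]:
  t=0 PE[0][2]: acc=0 h=0 v=0
  t=1 PE[0][2]: acc=0 h=0 v=0
  t=2 PE[0][2]: acc=81 h=81 v=9
  t=3 PE[0][2]: acc=78 h=78 v=6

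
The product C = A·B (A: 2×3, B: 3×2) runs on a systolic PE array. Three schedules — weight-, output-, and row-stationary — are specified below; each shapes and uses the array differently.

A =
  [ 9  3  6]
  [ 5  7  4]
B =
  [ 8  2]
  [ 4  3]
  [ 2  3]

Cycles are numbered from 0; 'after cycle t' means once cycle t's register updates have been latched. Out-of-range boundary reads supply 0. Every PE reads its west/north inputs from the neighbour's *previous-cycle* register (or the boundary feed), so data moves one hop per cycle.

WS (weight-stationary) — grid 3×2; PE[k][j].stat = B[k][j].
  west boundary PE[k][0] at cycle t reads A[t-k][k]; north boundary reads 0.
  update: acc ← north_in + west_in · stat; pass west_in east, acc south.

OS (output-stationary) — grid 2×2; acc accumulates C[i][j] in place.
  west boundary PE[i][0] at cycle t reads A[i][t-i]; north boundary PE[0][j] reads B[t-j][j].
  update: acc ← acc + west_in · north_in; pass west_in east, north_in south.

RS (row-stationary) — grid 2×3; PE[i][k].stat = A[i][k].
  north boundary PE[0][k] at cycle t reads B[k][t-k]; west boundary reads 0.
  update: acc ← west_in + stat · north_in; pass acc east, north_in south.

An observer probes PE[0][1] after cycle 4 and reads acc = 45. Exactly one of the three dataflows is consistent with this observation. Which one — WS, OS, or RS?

dataflow = OS

WS (3×2 grid), PE[0][1]:
  @0  [0,1]  acc 0  |  →0  ↓0
  @1  [0,1]  acc 18  |  →9  ↓18
  @2  [0,1]  acc 10  |  →5  ↓10
  @3  [0,1]  acc 0  |  →0  ↓0
  @4  [0,1]  acc 0  |  →0  ↓0
OS (2×2 grid), PE[0][1]:
  @0  [0,1]  acc 0  |  →0  ↓0
  @1  [0,1]  acc 18  |  →9  ↓2
  @2  [0,1]  acc 27  |  →3  ↓3
  @3  [0,1]  acc 45  |  →6  ↓3
  @4  [0,1]  acc 45  |  →0  ↓0
RS (2×3 grid), PE[0][1]:
  @0  [0,1]  acc 0  |  →0  ↓0
  @1  [0,1]  acc 84  |  →84  ↓4
  @2  [0,1]  acc 27  |  →27  ↓3
  @3  [0,1]  acc 0  |  →0  ↓0
  @4  [0,1]  acc 0  |  →0  ↓0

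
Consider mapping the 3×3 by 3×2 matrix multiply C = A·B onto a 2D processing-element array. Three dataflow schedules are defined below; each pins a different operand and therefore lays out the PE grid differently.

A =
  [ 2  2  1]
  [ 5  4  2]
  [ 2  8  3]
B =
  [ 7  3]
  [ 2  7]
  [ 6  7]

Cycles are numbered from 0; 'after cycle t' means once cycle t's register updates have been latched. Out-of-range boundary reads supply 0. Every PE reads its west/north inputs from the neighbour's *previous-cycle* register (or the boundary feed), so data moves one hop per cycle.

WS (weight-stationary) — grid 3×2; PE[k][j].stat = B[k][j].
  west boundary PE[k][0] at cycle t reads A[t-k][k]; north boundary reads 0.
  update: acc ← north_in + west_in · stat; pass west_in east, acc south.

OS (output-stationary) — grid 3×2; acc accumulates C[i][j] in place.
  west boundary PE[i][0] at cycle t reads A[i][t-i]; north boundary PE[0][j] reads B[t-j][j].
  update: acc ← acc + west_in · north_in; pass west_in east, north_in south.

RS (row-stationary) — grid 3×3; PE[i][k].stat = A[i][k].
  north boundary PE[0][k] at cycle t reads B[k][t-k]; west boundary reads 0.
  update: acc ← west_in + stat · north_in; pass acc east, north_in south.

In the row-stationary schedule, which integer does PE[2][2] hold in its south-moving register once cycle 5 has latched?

Tracing RS — 3×3 array, target PE[2][2]:
  cycle 0: PE[1][2] → acc 0, east 0, south 0
  cycle 0: PE[2][1] → acc 0, east 0, south 0
  cycle 0: PE[2][2] → acc 0, east 0, south 0
  cycle 1: PE[1][2] → acc 0, east 0, south 0
  cycle 1: PE[2][1] → acc 0, east 0, south 0
  cycle 1: PE[2][2] → acc 0, east 0, south 0
  cycle 2: PE[1][2] → acc 0, east 0, south 0
  cycle 2: PE[2][1] → acc 0, east 0, south 0
  cycle 2: PE[2][2] → acc 0, east 0, south 0
  cycle 3: PE[1][2] → acc 55, east 55, south 6
  cycle 3: PE[2][1] → acc 30, east 30, south 2
  cycle 3: PE[2][2] → acc 0, east 0, south 0
  cycle 4: PE[1][2] → acc 57, east 57, south 7
  cycle 4: PE[2][1] → acc 62, east 62, south 7
  cycle 4: PE[2][2] → acc 48, east 48, south 6
  cycle 5: PE[1][2] → acc 0, east 0, south 0
  cycle 5: PE[2][1] → acc 0, east 0, south 0
  cycle 5: PE[2][2] → acc 83, east 83, south 7

register = 7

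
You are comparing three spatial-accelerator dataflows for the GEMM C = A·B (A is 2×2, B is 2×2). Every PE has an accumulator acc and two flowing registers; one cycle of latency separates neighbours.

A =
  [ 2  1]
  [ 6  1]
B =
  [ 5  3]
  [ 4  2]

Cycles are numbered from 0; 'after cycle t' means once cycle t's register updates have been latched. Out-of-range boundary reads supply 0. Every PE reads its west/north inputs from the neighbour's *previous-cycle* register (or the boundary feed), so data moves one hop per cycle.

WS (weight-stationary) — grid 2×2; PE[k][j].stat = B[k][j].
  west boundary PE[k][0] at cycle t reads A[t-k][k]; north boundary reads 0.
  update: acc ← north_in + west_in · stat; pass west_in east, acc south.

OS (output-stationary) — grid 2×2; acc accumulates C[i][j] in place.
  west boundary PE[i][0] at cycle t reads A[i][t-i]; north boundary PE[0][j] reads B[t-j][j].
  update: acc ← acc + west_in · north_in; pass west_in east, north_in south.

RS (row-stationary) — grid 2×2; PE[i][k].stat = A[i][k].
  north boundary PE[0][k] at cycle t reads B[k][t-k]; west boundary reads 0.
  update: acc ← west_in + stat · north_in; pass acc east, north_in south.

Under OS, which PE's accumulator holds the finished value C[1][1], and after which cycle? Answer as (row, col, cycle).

Under OS, C[1][1] lands at PE[1][1]:
  after 0 — PE[1][1] acc=0, pass-E 0, pass-S 0
  after 1 — PE[1][1] acc=0, pass-E 0, pass-S 0
  after 2 — PE[1][1] acc=18, pass-E 6, pass-S 3
  after 3 — PE[1][1] acc=20, pass-E 1, pass-S 2

(row, col, cycle) = (1, 1, 3)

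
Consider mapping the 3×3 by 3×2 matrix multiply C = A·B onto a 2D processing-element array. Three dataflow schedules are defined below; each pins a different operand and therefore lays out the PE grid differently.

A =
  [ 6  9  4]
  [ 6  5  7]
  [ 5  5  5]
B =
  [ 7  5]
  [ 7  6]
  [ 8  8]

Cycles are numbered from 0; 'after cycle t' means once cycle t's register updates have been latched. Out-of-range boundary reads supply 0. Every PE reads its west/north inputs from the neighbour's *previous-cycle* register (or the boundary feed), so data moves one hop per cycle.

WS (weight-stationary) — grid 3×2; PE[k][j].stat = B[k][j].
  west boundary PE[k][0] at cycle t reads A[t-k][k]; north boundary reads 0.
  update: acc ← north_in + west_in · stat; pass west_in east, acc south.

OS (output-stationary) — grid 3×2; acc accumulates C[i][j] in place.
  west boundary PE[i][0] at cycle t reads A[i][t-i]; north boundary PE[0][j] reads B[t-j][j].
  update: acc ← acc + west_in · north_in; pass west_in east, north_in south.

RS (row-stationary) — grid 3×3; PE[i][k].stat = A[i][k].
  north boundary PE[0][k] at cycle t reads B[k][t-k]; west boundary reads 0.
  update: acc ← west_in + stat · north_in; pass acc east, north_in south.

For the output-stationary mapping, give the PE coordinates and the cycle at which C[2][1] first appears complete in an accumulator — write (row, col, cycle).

OS: C[2][1] accumulates in PE[2][1]:
  t=0 PE[2][1]: acc=0 h=0 v=0
  t=1 PE[2][1]: acc=0 h=0 v=0
  t=2 PE[2][1]: acc=0 h=0 v=0
  t=3 PE[2][1]: acc=25 h=5 v=5
  t=4 PE[2][1]: acc=55 h=5 v=6
  t=5 PE[2][1]: acc=95 h=5 v=8

(row, col, cycle) = (2, 1, 5)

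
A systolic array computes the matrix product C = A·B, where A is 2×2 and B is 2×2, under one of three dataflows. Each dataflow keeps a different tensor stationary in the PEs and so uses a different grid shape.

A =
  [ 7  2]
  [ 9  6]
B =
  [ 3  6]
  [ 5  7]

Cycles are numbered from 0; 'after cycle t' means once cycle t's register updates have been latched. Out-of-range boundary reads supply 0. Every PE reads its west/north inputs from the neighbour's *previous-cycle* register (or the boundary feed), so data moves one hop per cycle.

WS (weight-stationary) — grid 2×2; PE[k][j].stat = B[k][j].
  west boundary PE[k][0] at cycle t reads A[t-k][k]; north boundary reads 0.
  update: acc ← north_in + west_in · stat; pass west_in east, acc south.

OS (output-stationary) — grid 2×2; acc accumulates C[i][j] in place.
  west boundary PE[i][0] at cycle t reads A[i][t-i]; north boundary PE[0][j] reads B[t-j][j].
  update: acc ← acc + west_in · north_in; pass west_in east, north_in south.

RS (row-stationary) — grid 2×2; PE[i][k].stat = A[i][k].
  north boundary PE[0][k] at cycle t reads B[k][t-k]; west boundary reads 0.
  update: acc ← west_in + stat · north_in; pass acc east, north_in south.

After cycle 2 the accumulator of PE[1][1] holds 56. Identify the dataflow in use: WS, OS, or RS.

dataflow = WS

Under WS (2×2), PE[1][1]:
  t=0 PE[1][1]: acc=0 h=0 v=0
  t=1 PE[1][1]: acc=0 h=0 v=0
  t=2 PE[1][1]: acc=56 h=2 v=56
Under OS (2×2), PE[1][1]:
  t=0 PE[1][1]: acc=0 h=0 v=0
  t=1 PE[1][1]: acc=0 h=0 v=0
  t=2 PE[1][1]: acc=54 h=9 v=6
Under RS (2×2), PE[1][1]:
  t=0 PE[1][1]: acc=0 h=0 v=0
  t=1 PE[1][1]: acc=0 h=0 v=0
  t=2 PE[1][1]: acc=57 h=57 v=5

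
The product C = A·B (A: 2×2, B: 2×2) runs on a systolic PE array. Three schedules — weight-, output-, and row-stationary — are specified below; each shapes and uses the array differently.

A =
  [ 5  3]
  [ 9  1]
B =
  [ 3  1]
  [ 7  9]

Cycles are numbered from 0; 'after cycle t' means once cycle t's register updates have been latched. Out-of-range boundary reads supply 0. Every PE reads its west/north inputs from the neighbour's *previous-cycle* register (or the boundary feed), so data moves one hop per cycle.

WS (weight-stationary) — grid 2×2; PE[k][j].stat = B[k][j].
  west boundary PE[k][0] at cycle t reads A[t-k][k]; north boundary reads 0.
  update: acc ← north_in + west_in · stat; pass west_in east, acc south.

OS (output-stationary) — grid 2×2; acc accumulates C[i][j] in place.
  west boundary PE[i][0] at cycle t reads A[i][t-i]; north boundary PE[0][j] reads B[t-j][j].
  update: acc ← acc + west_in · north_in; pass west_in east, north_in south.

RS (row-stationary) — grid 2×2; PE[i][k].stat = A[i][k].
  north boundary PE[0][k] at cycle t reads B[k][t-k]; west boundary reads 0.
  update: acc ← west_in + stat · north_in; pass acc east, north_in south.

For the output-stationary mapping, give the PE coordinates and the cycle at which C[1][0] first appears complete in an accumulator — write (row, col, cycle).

Under OS, C[1][0] lands at PE[1][0]:
  after 0 — PE[1][0] acc=0, pass-E 0, pass-S 0
  after 1 — PE[1][0] acc=27, pass-E 9, pass-S 3
  after 2 — PE[1][0] acc=34, pass-E 1, pass-S 7

(row, col, cycle) = (1, 0, 2)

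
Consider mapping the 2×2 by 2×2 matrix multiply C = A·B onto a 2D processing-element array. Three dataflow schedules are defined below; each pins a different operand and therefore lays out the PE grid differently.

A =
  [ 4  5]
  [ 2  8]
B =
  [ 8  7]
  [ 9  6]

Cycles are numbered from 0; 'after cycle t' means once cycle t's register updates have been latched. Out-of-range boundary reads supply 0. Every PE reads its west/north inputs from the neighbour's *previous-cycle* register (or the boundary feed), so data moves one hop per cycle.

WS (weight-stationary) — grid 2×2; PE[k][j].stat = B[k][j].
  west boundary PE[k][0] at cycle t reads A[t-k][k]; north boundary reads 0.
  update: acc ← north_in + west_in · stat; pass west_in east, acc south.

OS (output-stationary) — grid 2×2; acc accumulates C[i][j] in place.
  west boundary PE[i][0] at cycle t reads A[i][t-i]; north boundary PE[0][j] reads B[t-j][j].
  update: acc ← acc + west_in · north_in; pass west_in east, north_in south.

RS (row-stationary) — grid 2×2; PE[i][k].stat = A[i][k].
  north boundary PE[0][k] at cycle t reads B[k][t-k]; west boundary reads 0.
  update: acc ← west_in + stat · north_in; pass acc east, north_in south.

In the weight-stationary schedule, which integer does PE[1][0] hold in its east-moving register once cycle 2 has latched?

register = 8

WS 2×2: PE[1][0] cycle-by-cycle (with neighbour feeds):
  [0] (0,0) acc=32 (h:4 v:32)
  [0] (1,0) acc=0 (h:0 v:0)
  [1] (0,0) acc=16 (h:2 v:16)
  [1] (1,0) acc=77 (h:5 v:77)
  [2] (0,0) acc=0 (h:0 v:0)
  [2] (1,0) acc=88 (h:8 v:88)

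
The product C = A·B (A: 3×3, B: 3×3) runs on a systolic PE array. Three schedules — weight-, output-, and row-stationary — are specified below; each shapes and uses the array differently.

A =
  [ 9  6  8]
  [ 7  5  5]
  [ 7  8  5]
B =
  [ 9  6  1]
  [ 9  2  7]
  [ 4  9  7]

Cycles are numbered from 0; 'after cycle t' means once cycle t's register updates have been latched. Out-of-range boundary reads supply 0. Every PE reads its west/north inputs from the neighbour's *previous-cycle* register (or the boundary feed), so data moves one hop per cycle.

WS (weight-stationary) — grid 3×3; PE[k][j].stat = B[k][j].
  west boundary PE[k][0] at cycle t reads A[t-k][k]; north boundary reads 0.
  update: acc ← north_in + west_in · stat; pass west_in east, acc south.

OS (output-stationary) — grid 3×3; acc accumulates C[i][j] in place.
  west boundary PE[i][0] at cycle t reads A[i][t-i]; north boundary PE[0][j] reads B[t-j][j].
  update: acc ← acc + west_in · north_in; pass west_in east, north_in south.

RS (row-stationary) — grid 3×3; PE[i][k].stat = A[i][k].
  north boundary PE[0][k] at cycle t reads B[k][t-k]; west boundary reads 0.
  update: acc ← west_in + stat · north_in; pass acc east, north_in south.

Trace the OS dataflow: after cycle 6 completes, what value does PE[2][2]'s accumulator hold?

Tracing OS — 3×3 array, target PE[2][2]:
  after 0 — PE[1][2] acc=0, pass-E 0, pass-S 0
  after 0 — PE[2][1] acc=0, pass-E 0, pass-S 0
  after 0 — PE[2][2] acc=0, pass-E 0, pass-S 0
  after 1 — PE[1][2] acc=0, pass-E 0, pass-S 0
  after 1 — PE[2][1] acc=0, pass-E 0, pass-S 0
  after 1 — PE[2][2] acc=0, pass-E 0, pass-S 0
  after 2 — PE[1][2] acc=0, pass-E 0, pass-S 0
  after 2 — PE[2][1] acc=0, pass-E 0, pass-S 0
  after 2 — PE[2][2] acc=0, pass-E 0, pass-S 0
  after 3 — PE[1][2] acc=7, pass-E 7, pass-S 1
  after 3 — PE[2][1] acc=42, pass-E 7, pass-S 6
  after 3 — PE[2][2] acc=0, pass-E 0, pass-S 0
  after 4 — PE[1][2] acc=42, pass-E 5, pass-S 7
  after 4 — PE[2][1] acc=58, pass-E 8, pass-S 2
  after 4 — PE[2][2] acc=7, pass-E 7, pass-S 1
  after 5 — PE[1][2] acc=77, pass-E 5, pass-S 7
  after 5 — PE[2][1] acc=103, pass-E 5, pass-S 9
  after 5 — PE[2][2] acc=63, pass-E 8, pass-S 7
  after 6 — PE[1][2] acc=77, pass-E 0, pass-S 0
  after 6 — PE[2][1] acc=103, pass-E 0, pass-S 0
  after 6 — PE[2][2] acc=98, pass-E 5, pass-S 7

PE[2][2].acc = 98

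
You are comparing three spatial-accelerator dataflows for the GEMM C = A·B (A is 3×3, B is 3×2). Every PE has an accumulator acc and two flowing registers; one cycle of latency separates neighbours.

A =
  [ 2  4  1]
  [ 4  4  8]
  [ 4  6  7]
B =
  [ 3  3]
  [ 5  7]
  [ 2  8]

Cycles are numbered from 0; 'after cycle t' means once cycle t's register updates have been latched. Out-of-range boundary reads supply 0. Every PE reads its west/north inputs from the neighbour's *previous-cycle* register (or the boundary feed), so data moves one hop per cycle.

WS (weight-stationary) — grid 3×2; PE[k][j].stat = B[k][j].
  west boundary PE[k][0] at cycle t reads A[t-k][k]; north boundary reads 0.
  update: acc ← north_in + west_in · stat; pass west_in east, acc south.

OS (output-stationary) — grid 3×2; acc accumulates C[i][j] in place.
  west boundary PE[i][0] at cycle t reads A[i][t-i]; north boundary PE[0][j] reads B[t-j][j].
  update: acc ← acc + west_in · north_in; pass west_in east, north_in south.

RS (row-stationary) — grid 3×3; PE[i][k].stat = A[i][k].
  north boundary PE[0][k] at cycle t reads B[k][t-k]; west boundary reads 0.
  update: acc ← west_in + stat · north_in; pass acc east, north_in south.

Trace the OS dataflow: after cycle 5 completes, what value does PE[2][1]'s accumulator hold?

OS (3×2). Following PE[2][1] plus its west/north inputs:
  @0  [1,1]  acc 0  |  →0  ↓0
  @0  [2,0]  acc 0  |  →0  ↓0
  @0  [2,1]  acc 0  |  →0  ↓0
  @1  [1,1]  acc 0  |  →0  ↓0
  @1  [2,0]  acc 0  |  →0  ↓0
  @1  [2,1]  acc 0  |  →0  ↓0
  @2  [1,1]  acc 12  |  →4  ↓3
  @2  [2,0]  acc 12  |  →4  ↓3
  @2  [2,1]  acc 0  |  →0  ↓0
  @3  [1,1]  acc 40  |  →4  ↓7
  @3  [2,0]  acc 42  |  →6  ↓5
  @3  [2,1]  acc 12  |  →4  ↓3
  @4  [1,1]  acc 104  |  →8  ↓8
  @4  [2,0]  acc 56  |  →7  ↓2
  @4  [2,1]  acc 54  |  →6  ↓7
  @5  [1,1]  acc 104  |  →0  ↓0
  @5  [2,0]  acc 56  |  →0  ↓0
  @5  [2,1]  acc 110  |  →7  ↓8

PE[2][1].acc = 110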